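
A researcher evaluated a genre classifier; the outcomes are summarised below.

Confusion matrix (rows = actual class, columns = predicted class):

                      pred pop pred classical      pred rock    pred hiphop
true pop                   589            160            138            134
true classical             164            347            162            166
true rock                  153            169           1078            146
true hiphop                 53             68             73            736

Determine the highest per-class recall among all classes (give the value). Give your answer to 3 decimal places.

0.791

Per-class recall (TP/(TP+FN)):
  pop: TP=589, FN=160+138+134=432 → 589/1021 = 0.5769
  classical: TP=347, FN=164+162+166=492 → 347/839 = 0.4136
  rock: TP=1078, FN=153+169+146=468 → 1078/1546 = 0.6973
  hiphop: TP=736, FN=53+68+73=194 → 736/930 = 0.7914
Highest is class 'hiphop' with recall = 0.791.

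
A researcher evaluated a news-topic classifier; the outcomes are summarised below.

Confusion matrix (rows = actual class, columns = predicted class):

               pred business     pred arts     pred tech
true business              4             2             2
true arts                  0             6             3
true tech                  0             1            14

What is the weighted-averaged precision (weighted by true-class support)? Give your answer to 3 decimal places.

0.783

Per-class precision (TP/(TP+FP)):
  business: TP=4, FP=0+0=0 → 4/4 = 1.0000
  arts: TP=6, FP=2+1=3 → 6/9 = 0.6667
  tech: TP=14, FP=2+3=5 → 14/19 = 0.7368
Weighted-precision = Σ (supportᵢ/N)·precisionᵢ with N=32: (8/32)·1.0000 + (9/32)·0.6667 + (15/32)·0.7368 = 0.783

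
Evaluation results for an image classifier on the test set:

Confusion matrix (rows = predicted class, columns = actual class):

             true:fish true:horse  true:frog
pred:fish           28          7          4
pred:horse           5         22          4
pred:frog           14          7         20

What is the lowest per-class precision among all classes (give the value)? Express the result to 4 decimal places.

Per-class precision (TP/(TP+FP)):
  fish: TP=28, FP=7+4=11 → 28/39 = 0.71795
  horse: TP=22, FP=5+4=9 → 22/31 = 0.70968
  frog: TP=20, FP=14+7=21 → 20/41 = 0.48780
Lowest is class 'frog' with precision = 0.4878.

0.4878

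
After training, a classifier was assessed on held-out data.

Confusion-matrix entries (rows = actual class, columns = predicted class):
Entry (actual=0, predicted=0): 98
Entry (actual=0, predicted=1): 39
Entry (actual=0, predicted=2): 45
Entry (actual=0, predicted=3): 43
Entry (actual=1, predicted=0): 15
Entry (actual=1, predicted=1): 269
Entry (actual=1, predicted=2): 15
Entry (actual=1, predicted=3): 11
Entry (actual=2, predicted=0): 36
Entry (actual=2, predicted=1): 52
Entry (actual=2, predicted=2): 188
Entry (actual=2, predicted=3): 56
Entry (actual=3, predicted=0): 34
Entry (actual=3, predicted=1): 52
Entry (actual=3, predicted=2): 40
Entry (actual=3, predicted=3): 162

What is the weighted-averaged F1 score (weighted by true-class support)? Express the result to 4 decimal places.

Per-class F1 score (2·TP/(2·TP+FP+FN)):
  0: TP=98, FP=15+36+34=85, FN=39+45+43=127 → 196/408 = 0.48039
  1: TP=269, FP=39+52+52=143, FN=15+15+11=41 → 538/722 = 0.74515
  2: TP=188, FP=45+15+40=100, FN=36+52+56=144 → 376/620 = 0.60645
  3: TP=162, FP=43+11+56=110, FN=34+52+40=126 → 324/560 = 0.57857
Weighted-F1 score = Σ (supportᵢ/N)·F1 scoreᵢ with N=1155: (225/1155)·0.48039 + (310/1155)·0.74515 + (332/1155)·0.60645 + (288/1155)·0.57857 = 0.6122

0.6122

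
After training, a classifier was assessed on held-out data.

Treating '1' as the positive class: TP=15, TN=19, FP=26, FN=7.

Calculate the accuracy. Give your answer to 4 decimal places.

Accuracy = (TP+TN)/N = (15+19)/67 = 0.5075

0.5075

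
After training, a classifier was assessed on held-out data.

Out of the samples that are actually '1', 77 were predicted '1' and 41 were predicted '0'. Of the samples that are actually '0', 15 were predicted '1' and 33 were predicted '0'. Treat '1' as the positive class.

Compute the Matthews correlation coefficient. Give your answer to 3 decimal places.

MCC = (TP·TN − FP·FN) / √((TP+FP)(TP+FN)(TN+FP)(TN+FN))
Numerator = 77·33 − 15·41 = 1926
Denominator = √(92·118·48·74) = √38560512 = 6209.7111
MCC = 1926 / 6209.7111 = 0.310

0.310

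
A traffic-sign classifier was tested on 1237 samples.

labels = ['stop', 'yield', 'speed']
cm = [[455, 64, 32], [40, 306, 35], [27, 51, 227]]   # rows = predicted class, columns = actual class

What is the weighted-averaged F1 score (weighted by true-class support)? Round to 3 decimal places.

0.798

Per-class F1 score (2·TP/(2·TP+FP+FN)):
  stop: TP=455, FP=64+32=96, FN=40+27=67 → 910/1073 = 0.8481
  yield: TP=306, FP=40+35=75, FN=64+51=115 → 612/802 = 0.7631
  speed: TP=227, FP=27+51=78, FN=32+35=67 → 454/599 = 0.7579
Weighted-F1 score = Σ (supportᵢ/N)·F1 scoreᵢ with N=1237: (522/1237)·0.8481 + (421/1237)·0.7631 + (294/1237)·0.7579 = 0.798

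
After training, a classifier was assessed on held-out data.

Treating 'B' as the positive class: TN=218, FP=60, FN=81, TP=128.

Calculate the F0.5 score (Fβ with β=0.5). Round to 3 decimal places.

Fβ = (1+β²)·TP / ((1+β²)·TP + β²·FN + FP), with β²=1/4
= 1.25·128 / (1.25·128 + 0.25·81 + 60) = 0.666

0.666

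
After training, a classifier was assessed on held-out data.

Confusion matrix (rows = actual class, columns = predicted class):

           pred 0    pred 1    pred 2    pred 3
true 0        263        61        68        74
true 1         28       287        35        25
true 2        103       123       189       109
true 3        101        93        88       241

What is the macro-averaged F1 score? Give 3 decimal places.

Per-class F1 score (2·TP/(2·TP+FP+FN)):
  0: TP=263, FP=28+103+101=232, FN=61+68+74=203 → 526/961 = 0.5473
  1: TP=287, FP=61+123+93=277, FN=28+35+25=88 → 574/939 = 0.6113
  2: TP=189, FP=68+35+88=191, FN=103+123+109=335 → 378/904 = 0.4181
  3: TP=241, FP=74+25+109=208, FN=101+93+88=282 → 482/972 = 0.4959
Macro-F1 score = mean = (0.5473 + 0.6113 + 0.4181 + 0.4959) / 4 = 0.518

0.518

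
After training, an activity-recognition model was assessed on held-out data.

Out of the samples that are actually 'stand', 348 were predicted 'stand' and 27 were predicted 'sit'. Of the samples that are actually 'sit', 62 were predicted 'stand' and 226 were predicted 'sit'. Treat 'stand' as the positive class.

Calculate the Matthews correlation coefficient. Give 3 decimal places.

0.727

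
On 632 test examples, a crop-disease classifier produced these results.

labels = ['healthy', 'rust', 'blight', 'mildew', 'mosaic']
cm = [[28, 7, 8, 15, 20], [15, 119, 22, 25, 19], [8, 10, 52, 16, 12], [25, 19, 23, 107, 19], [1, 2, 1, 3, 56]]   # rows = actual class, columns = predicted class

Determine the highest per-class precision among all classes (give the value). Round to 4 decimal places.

Per-class precision (TP/(TP+FP)):
  healthy: TP=28, FP=15+8+25+1=49 → 28/77 = 0.36364
  rust: TP=119, FP=7+10+19+2=38 → 119/157 = 0.75796
  blight: TP=52, FP=8+22+23+1=54 → 52/106 = 0.49057
  mildew: TP=107, FP=15+25+16+3=59 → 107/166 = 0.64458
  mosaic: TP=56, FP=20+19+12+19=70 → 56/126 = 0.44444
Highest is class 'rust' with precision = 0.7580.

0.7580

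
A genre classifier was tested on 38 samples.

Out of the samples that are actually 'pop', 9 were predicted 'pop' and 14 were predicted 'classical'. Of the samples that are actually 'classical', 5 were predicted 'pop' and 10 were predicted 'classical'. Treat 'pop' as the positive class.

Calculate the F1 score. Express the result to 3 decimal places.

0.486

Precision = TP/(TP+FP) = 9/14 = 0.6429
Recall = TP/(TP+FN) = 9/23 = 0.3913
F1 = 2·TP/(2·TP+FP+FN) = 18/37 = 0.486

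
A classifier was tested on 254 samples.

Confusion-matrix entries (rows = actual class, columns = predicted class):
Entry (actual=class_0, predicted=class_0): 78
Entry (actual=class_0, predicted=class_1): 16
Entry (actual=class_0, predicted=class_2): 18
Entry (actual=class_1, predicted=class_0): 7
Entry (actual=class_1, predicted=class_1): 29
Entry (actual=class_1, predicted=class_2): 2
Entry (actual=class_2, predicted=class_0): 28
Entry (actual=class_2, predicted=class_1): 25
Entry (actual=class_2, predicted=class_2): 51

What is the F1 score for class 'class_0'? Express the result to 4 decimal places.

0.6933

Treat 'class_0' as positive and all other classes as negative.
F1 score = 2·TP/(2·TP+FP+FN).
class_0: TP=78, FP=7+28=35, FN=16+18=34 → 156/225 = 0.69333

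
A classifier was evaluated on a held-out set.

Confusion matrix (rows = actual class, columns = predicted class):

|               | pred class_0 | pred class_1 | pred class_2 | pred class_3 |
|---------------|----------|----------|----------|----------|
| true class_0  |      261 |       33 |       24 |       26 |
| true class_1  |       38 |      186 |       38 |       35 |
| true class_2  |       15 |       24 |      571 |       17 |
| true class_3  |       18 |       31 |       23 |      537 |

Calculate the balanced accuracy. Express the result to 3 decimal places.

Balanced accuracy = mean of per-class recall.
  class_0: recall = 261/344 = 0.7587
  class_1: recall = 186/297 = 0.6263
  class_2: recall = 571/627 = 0.9107
  class_3: recall = 537/609 = 0.8818
Mean = (0.7587 + 0.6263 + 0.9107 + 0.8818) / 4 = 0.794

0.794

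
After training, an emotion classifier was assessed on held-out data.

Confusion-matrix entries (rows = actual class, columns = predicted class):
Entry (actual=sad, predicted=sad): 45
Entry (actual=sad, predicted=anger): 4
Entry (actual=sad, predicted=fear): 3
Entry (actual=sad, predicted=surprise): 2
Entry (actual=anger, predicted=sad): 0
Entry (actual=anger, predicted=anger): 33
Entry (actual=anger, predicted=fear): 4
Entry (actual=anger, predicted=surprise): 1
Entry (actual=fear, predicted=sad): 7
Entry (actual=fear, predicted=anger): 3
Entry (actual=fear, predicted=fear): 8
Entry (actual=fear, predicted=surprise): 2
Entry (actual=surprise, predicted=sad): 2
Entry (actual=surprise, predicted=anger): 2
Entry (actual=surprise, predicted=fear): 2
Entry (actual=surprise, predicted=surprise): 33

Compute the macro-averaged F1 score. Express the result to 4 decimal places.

Per-class F1 score (2·TP/(2·TP+FP+FN)):
  sad: TP=45, FP=0+7+2=9, FN=4+3+2=9 → 90/108 = 0.83333
  anger: TP=33, FP=4+3+2=9, FN=0+4+1=5 → 66/80 = 0.82500
  fear: TP=8, FP=3+4+2=9, FN=7+3+2=12 → 16/37 = 0.43243
  surprise: TP=33, FP=2+1+2=5, FN=2+2+2=6 → 66/77 = 0.85714
Macro-F1 score = mean = (0.83333 + 0.82500 + 0.43243 + 0.85714) / 4 = 0.7370

0.7370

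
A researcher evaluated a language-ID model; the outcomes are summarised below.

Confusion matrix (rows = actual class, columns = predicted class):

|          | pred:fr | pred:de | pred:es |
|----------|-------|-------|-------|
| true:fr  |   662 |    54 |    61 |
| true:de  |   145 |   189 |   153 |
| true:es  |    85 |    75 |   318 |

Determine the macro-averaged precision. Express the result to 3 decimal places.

Per-class precision (TP/(TP+FP)):
  fr: TP=662, FP=145+85=230 → 662/892 = 0.7422
  de: TP=189, FP=54+75=129 → 189/318 = 0.5943
  es: TP=318, FP=61+153=214 → 318/532 = 0.5977
Macro-precision = mean = (0.7422 + 0.5943 + 0.5977) / 3 = 0.645

0.645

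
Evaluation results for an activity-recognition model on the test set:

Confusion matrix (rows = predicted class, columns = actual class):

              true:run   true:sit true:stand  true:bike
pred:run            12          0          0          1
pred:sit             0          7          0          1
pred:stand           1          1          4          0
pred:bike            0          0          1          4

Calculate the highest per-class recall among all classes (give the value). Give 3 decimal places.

Per-class recall (TP/(TP+FN)):
  run: TP=12, FN=0+1+0=1 → 12/13 = 0.9231
  sit: TP=7, FN=0+1+0=1 → 7/8 = 0.8750
  stand: TP=4, FN=0+0+1=1 → 4/5 = 0.8000
  bike: TP=4, FN=1+1+0=2 → 4/6 = 0.6667
Highest is class 'run' with recall = 0.923.

0.923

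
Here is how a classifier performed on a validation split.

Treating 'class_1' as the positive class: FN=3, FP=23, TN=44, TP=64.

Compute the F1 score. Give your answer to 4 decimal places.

0.8312

Precision = TP/(TP+FP) = 64/87 = 0.7356
Recall = TP/(TP+FN) = 64/67 = 0.9552
F1 = 2·TP/(2·TP+FP+FN) = 128/154 = 0.8312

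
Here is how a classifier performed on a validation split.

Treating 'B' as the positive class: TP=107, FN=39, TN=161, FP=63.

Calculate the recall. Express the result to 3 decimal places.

0.733

Recall = TP/(TP+FN) = 107/(107+39) = 107/146 = 0.733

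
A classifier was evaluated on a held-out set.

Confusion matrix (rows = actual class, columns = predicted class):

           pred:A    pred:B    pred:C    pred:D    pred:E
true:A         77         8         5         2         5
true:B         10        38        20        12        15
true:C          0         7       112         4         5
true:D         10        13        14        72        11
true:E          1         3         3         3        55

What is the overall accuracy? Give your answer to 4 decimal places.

Accuracy = trace / total = (77+38+112+72+55=354) / 505 = 354/505 = 0.7010

0.7010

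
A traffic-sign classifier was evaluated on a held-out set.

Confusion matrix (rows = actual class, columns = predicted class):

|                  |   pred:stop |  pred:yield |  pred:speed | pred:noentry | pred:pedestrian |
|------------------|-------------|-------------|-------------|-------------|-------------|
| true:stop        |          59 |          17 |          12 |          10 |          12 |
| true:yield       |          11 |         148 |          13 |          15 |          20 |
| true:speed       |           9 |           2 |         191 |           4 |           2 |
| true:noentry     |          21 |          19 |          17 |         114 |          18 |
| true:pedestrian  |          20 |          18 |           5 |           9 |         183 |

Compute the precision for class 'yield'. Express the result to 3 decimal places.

Take TP from the diagonal, FP from the rest of the 'yield' prediction marginal, FN from the rest of the 'yield' actual marginal.
precision = TP/(TP+FP).
yield: TP=148, FP=17+2+19+18=56 → 148/204 = 0.7255

0.725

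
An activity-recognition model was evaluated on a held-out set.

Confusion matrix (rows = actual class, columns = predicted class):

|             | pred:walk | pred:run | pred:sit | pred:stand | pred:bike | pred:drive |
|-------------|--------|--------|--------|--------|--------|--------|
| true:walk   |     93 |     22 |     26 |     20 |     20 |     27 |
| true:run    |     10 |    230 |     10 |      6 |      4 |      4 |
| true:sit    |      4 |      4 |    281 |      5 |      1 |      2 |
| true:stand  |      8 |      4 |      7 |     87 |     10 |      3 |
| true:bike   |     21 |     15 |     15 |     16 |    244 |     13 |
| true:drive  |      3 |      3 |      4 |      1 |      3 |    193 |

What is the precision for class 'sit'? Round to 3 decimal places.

Treat 'sit' as positive and all other classes as negative.
precision = TP/(TP+FP).
sit: TP=281, FP=26+10+7+15+4=62 → 281/343 = 0.8192

0.819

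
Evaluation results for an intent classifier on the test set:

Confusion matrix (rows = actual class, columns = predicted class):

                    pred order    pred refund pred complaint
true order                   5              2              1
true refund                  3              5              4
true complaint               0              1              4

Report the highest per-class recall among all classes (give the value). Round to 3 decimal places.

Per-class recall (TP/(TP+FN)):
  order: TP=5, FN=2+1=3 → 5/8 = 0.6250
  refund: TP=5, FN=3+4=7 → 5/12 = 0.4167
  complaint: TP=4, FN=0+1=1 → 4/5 = 0.8000
Highest is class 'complaint' with recall = 0.800.

0.800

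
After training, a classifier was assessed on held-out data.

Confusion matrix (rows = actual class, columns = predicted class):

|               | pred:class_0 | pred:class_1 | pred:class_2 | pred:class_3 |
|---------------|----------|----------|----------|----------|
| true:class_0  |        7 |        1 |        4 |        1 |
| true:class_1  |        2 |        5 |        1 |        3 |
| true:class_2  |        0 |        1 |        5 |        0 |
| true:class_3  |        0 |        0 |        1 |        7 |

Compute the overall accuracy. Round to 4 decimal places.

Accuracy = trace / total = (7+5+5+7=24) / 38 = 24/38 = 0.6316

0.6316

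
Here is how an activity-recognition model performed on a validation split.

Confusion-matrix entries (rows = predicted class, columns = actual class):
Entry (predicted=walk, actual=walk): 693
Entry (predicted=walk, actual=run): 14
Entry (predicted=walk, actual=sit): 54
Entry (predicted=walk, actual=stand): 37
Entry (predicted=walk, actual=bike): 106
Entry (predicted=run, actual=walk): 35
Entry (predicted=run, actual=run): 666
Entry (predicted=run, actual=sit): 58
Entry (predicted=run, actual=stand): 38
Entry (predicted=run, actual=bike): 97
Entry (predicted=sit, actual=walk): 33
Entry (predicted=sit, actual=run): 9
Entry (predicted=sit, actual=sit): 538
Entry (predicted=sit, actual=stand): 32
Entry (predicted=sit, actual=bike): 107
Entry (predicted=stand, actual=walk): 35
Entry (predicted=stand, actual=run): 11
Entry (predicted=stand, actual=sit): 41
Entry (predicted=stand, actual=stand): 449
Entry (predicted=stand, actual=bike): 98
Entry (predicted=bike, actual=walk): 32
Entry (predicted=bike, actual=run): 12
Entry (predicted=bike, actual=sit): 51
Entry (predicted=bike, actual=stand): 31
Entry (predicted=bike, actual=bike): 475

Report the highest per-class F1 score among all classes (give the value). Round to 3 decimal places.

0.829

Per-class F1 score (2·TP/(2·TP+FP+FN)):
  walk: TP=693, FP=14+54+37+106=211, FN=35+33+35+32=135 → 1386/1732 = 0.8002
  run: TP=666, FP=35+58+38+97=228, FN=14+9+11+12=46 → 1332/1606 = 0.8294
  sit: TP=538, FP=33+9+32+107=181, FN=54+58+41+51=204 → 1076/1461 = 0.7365
  stand: TP=449, FP=35+11+41+98=185, FN=37+38+32+31=138 → 898/1221 = 0.7355
  bike: TP=475, FP=32+12+51+31=126, FN=106+97+107+98=408 → 950/1484 = 0.6402
Highest is class 'run' with F1 score = 0.829.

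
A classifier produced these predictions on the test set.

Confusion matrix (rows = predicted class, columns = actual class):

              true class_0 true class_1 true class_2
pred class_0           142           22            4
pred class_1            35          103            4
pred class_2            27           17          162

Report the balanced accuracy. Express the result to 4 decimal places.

0.7915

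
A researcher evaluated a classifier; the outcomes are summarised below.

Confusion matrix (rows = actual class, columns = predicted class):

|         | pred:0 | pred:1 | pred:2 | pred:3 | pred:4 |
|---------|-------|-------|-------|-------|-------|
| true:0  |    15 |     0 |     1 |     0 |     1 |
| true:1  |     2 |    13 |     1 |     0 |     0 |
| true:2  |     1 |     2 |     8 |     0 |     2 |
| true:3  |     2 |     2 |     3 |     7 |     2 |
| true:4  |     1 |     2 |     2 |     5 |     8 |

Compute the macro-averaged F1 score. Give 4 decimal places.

Per-class F1 score (2·TP/(2·TP+FP+FN)):
  0: TP=15, FP=2+1+2+1=6, FN=0+1+0+1=2 → 30/38 = 0.78947
  1: TP=13, FP=0+2+2+2=6, FN=2+1+0+0=3 → 26/35 = 0.74286
  2: TP=8, FP=1+1+3+2=7, FN=1+2+0+2=5 → 16/28 = 0.57143
  3: TP=7, FP=0+0+0+5=5, FN=2+2+3+2=9 → 14/28 = 0.50000
  4: TP=8, FP=1+0+2+2=5, FN=1+2+2+5=10 → 16/31 = 0.51613
Macro-F1 score = mean = (0.78947 + 0.74286 + 0.57143 + 0.50000 + 0.51613) / 5 = 0.6240

0.6240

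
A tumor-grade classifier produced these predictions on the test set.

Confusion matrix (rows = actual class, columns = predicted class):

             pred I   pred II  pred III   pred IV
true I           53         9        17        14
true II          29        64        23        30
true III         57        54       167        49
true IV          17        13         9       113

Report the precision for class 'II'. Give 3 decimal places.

Treat 'II' as positive and all other classes as negative.
precision = TP/(TP+FP).
II: TP=64, FP=9+54+13=76 → 64/140 = 0.4571

0.457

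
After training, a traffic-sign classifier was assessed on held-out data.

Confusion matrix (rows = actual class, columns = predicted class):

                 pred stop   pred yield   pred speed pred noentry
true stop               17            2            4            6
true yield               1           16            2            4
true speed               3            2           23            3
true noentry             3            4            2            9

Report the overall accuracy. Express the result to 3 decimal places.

Accuracy = trace / total = (17+16+23+9=65) / 101 = 65/101 = 0.644

0.644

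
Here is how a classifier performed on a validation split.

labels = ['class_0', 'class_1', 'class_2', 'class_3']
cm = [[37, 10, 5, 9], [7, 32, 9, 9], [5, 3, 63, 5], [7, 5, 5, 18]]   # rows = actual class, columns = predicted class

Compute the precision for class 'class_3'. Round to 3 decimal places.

Treat 'class_3' as positive and all other classes as negative.
precision = TP/(TP+FP).
class_3: TP=18, FP=9+9+5=23 → 18/41 = 0.4390

0.439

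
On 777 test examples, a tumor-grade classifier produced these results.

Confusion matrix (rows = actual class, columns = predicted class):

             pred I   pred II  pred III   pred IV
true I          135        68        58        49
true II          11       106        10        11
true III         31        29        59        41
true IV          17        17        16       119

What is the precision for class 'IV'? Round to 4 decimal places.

0.5409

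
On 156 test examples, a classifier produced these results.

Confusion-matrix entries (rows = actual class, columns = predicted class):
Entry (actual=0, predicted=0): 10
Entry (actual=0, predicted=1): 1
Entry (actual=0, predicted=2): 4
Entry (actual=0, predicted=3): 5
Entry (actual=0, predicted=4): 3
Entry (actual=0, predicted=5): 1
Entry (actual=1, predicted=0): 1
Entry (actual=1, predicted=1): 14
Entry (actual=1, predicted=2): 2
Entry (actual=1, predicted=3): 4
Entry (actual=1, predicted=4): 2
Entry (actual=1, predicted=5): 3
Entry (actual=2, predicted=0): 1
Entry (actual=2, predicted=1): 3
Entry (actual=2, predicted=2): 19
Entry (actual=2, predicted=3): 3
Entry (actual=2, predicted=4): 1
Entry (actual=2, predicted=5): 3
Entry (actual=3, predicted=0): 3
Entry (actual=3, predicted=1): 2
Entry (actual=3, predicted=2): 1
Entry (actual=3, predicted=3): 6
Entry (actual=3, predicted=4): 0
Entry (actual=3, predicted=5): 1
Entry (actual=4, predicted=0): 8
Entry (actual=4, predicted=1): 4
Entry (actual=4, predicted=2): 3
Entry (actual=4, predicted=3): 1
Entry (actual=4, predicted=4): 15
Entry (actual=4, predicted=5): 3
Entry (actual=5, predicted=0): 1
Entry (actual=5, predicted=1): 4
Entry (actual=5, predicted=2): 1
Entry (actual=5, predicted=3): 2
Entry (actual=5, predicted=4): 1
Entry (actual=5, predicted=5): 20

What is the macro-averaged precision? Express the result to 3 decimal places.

0.527

Per-class precision (TP/(TP+FP)):
  0: TP=10, FP=1+1+3+8+1=14 → 10/24 = 0.4167
  1: TP=14, FP=1+3+2+4+4=14 → 14/28 = 0.5000
  2: TP=19, FP=4+2+1+3+1=11 → 19/30 = 0.6333
  3: TP=6, FP=5+4+3+1+2=15 → 6/21 = 0.2857
  4: TP=15, FP=3+2+1+0+1=7 → 15/22 = 0.6818
  5: TP=20, FP=1+3+3+1+3=11 → 20/31 = 0.6452
Macro-precision = mean = (0.4167 + 0.5000 + 0.6333 + 0.2857 + 0.6818 + 0.6452) / 6 = 0.527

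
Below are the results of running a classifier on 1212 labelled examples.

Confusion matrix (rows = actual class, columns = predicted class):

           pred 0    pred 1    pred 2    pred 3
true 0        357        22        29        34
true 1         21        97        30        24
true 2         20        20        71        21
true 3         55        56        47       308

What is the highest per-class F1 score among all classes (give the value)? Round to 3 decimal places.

0.798

Per-class F1 score (2·TP/(2·TP+FP+FN)):
  0: TP=357, FP=21+20+55=96, FN=22+29+34=85 → 714/895 = 0.7978
  1: TP=97, FP=22+20+56=98, FN=21+30+24=75 → 194/367 = 0.5286
  2: TP=71, FP=29+30+47=106, FN=20+20+21=61 → 142/309 = 0.4595
  3: TP=308, FP=34+24+21=79, FN=55+56+47=158 → 616/853 = 0.7222
Highest is class '0' with F1 score = 0.798.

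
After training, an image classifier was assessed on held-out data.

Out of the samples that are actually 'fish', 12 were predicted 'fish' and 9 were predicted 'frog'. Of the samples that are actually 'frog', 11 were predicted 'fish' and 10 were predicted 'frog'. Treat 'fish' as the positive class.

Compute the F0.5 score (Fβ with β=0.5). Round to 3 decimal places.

Fβ = (1+β²)·TP / ((1+β²)·TP + β²·FN + FP), with β²=1/4
= 1.25·12 / (1.25·12 + 0.25·9 + 11) = 0.531

0.531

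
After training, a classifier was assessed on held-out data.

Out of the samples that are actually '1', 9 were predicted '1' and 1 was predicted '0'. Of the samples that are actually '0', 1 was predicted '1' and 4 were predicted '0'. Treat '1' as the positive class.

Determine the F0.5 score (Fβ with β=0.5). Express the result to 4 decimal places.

Fβ = (1+β²)·TP / ((1+β²)·TP + β²·FN + FP), with β²=1/4
= 1.25·9 / (1.25·9 + 0.25·1 + 1) = 0.9000

0.9000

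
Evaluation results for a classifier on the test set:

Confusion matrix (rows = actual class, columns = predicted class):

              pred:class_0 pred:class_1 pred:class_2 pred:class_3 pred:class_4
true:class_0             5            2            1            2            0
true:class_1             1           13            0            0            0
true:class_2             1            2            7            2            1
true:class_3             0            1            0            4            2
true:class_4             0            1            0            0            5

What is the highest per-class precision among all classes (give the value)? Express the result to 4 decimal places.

Per-class precision (TP/(TP+FP)):
  class_0: TP=5, FP=1+1+0+0=2 → 5/7 = 0.71429
  class_1: TP=13, FP=2+2+1+1=6 → 13/19 = 0.68421
  class_2: TP=7, FP=1+0+0+0=1 → 7/8 = 0.87500
  class_3: TP=4, FP=2+0+2+0=4 → 4/8 = 0.50000
  class_4: TP=5, FP=0+0+1+2=3 → 5/8 = 0.62500
Highest is class 'class_2' with precision = 0.8750.

0.8750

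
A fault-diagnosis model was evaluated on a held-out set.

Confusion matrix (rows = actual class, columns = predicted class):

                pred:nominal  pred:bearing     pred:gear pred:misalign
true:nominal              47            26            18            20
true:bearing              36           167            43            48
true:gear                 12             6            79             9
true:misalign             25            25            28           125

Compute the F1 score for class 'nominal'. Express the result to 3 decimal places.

Take TP from the diagonal, FP from the rest of the 'nominal' prediction marginal, FN from the rest of the 'nominal' actual marginal.
F1 score = 2·TP/(2·TP+FP+FN).
nominal: TP=47, FP=36+12+25=73, FN=26+18+20=64 → 94/231 = 0.4069

0.407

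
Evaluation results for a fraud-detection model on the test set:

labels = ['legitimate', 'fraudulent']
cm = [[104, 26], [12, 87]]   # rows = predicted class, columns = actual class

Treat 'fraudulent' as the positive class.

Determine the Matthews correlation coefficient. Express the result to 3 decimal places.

0.673

MCC = (TP·TN − FP·FN) / √((TP+FP)(TP+FN)(TN+FP)(TN+FN))
Numerator = 87·104 − 12·26 = 8736
Denominator = √(99·113·116·130) = √168699960 = 12988.4549
MCC = 8736 / 12988.4549 = 0.673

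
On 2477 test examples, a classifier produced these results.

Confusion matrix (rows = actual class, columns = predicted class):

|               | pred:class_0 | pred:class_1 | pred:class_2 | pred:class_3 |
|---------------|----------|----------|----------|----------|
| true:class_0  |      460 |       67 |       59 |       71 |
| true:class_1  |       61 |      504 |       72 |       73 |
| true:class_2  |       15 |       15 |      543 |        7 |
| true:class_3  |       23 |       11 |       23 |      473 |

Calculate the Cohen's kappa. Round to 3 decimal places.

0.733

Observed agreement pₒ = trace/N = 1980/2477 = 0.7994
Expected agreement pₑ = Σ (rowᵢ·colᵢ)/N² = (657·559 + 710·597 + 580·697 + 530·624)/2477² = 0.2487
κ = (pₒ − pₑ)/(1 − pₑ) = (0.7994 − 0.2487)/(1 − 0.2487) = 0.733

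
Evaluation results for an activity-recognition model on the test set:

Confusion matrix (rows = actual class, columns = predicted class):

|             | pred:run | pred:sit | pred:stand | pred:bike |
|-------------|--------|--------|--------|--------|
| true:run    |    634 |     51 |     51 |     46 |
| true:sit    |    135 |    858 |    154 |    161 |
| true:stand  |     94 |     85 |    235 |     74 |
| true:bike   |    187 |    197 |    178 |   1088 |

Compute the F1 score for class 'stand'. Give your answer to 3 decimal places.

One-vs-rest for 'stand': TP = diagonal; FP = other classes predicted 'stand'; FN = 'stand' predicted as other.
F1 score = 2·TP/(2·TP+FP+FN).
stand: TP=235, FP=51+154+178=383, FN=94+85+74=253 → 470/1106 = 0.4250

0.425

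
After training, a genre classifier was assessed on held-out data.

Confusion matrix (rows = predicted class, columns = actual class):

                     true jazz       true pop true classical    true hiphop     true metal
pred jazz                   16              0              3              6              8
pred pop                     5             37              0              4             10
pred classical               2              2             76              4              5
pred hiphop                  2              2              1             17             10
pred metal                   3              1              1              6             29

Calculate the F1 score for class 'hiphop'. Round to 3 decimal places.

0.493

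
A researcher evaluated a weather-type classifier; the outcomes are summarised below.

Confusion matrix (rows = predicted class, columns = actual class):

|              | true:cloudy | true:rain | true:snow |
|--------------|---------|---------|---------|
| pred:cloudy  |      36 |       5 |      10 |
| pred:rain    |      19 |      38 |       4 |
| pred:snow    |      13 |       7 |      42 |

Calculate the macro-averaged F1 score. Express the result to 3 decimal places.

Per-class F1 score (2·TP/(2·TP+FP+FN)):
  cloudy: TP=36, FP=5+10=15, FN=19+13=32 → 72/119 = 0.6050
  rain: TP=38, FP=19+4=23, FN=5+7=12 → 76/111 = 0.6847
  snow: TP=42, FP=13+7=20, FN=10+4=14 → 84/118 = 0.7119
Macro-F1 score = mean = (0.6050 + 0.6847 + 0.7119) / 3 = 0.667

0.667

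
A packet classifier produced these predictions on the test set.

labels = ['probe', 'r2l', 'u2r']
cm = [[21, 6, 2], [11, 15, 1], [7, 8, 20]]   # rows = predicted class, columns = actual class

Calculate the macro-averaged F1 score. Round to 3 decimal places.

0.614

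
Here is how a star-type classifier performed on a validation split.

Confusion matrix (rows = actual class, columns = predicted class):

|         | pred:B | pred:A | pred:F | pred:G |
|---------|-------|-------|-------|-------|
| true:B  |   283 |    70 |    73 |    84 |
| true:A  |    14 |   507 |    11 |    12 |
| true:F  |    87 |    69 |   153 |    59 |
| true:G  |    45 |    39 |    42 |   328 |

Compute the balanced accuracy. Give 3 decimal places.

0.656

Balanced accuracy = mean of per-class recall.
  B: recall = 283/510 = 0.5549
  A: recall = 507/544 = 0.9320
  F: recall = 153/368 = 0.4158
  G: recall = 328/454 = 0.7225
Mean = (0.5549 + 0.9320 + 0.4158 + 0.7225) / 4 = 0.656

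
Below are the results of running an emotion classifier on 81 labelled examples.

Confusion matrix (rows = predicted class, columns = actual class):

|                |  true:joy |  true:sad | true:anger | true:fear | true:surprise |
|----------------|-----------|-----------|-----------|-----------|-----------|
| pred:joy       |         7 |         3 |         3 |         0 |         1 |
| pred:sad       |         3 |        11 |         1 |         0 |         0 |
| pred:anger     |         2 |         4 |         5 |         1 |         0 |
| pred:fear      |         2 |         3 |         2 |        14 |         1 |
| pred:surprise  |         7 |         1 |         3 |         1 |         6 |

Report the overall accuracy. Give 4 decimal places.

Accuracy = trace / total = (7+11+5+14+6=43) / 81 = 43/81 = 0.5309

0.5309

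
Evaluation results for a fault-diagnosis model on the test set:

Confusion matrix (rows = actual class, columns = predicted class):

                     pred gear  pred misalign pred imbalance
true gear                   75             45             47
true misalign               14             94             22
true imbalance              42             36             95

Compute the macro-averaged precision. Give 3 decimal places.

0.563

Per-class precision (TP/(TP+FP)):
  gear: TP=75, FP=14+42=56 → 75/131 = 0.5725
  misalign: TP=94, FP=45+36=81 → 94/175 = 0.5371
  imbalance: TP=95, FP=47+22=69 → 95/164 = 0.5793
Macro-precision = mean = (0.5725 + 0.5371 + 0.5793) / 3 = 0.563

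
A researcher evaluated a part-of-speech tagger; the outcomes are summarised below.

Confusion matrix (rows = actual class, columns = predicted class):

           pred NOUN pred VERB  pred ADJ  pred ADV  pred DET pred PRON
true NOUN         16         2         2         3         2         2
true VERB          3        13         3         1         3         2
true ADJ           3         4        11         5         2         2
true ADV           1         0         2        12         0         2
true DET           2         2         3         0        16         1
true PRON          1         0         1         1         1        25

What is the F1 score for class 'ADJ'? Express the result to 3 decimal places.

0.449

Treat 'ADJ' as positive and all other classes as negative.
F1 score = 2·TP/(2·TP+FP+FN).
ADJ: TP=11, FP=2+3+2+3+1=11, FN=3+4+5+2+2=16 → 22/49 = 0.4490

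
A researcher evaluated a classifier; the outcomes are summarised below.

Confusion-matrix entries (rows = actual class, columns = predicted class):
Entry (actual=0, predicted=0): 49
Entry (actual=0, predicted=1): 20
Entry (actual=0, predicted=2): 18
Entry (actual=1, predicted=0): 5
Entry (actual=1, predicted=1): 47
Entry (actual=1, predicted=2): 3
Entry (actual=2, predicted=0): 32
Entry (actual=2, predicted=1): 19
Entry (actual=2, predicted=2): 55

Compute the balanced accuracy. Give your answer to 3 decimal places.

Balanced accuracy = mean of per-class recall.
  0: recall = 49/87 = 0.5632
  1: recall = 47/55 = 0.8545
  2: recall = 55/106 = 0.5189
Mean = (0.5632 + 0.8545 + 0.5189) / 3 = 0.646

0.646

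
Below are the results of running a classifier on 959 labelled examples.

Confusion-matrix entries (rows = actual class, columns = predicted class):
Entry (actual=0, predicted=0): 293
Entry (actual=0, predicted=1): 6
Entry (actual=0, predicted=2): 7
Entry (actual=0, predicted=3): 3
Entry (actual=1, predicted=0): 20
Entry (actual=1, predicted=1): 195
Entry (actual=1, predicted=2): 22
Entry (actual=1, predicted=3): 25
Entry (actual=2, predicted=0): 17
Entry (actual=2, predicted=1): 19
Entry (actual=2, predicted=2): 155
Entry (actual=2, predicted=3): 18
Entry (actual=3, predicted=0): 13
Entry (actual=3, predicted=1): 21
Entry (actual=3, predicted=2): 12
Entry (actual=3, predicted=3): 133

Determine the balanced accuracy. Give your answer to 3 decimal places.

Balanced accuracy = mean of per-class recall.
  0: recall = 293/309 = 0.9482
  1: recall = 195/262 = 0.7443
  2: recall = 155/209 = 0.7416
  3: recall = 133/179 = 0.7430
Mean = (0.9482 + 0.7443 + 0.7416 + 0.7430) / 4 = 0.794

0.794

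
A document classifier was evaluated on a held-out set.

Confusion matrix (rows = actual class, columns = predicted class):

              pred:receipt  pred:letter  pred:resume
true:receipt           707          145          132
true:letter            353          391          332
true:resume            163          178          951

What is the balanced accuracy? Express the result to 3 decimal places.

Balanced accuracy = mean of per-class recall.
  receipt: recall = 707/984 = 0.7185
  letter: recall = 391/1076 = 0.3634
  resume: recall = 951/1292 = 0.7361
Mean = (0.7185 + 0.3634 + 0.7361) / 3 = 0.606

0.606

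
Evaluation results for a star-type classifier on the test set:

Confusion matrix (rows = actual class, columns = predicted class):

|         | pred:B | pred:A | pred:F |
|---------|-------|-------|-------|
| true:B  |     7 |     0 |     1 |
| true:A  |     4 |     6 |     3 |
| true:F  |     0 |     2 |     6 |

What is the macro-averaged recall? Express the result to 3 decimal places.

Per-class recall (TP/(TP+FN)):
  B: TP=7, FN=0+1=1 → 7/8 = 0.8750
  A: TP=6, FN=4+3=7 → 6/13 = 0.4615
  F: TP=6, FN=0+2=2 → 6/8 = 0.7500
Macro-recall = mean = (0.8750 + 0.4615 + 0.7500) / 3 = 0.696

0.696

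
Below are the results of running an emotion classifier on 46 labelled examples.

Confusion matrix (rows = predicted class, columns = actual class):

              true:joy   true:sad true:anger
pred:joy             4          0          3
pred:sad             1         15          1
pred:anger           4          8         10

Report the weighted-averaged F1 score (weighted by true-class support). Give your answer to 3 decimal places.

0.642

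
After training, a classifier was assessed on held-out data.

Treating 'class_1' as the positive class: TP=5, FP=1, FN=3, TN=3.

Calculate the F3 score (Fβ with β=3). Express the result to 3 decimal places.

0.641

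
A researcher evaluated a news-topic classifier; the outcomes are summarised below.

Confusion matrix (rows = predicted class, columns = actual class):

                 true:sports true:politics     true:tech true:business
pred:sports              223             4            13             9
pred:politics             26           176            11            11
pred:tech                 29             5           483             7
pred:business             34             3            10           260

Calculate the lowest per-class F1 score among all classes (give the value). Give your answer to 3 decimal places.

Per-class F1 score (2·TP/(2·TP+FP+FN)):
  sports: TP=223, FP=4+13+9=26, FN=26+29+34=89 → 446/561 = 0.7950
  politics: TP=176, FP=26+11+11=48, FN=4+5+3=12 → 352/412 = 0.8544
  tech: TP=483, FP=29+5+7=41, FN=13+11+10=34 → 966/1041 = 0.9280
  business: TP=260, FP=34+3+10=47, FN=9+11+7=27 → 520/594 = 0.8754
Lowest is class 'sports' with F1 score = 0.795.

0.795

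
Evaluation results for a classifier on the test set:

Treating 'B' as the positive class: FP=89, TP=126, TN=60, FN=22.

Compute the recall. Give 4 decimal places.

0.8514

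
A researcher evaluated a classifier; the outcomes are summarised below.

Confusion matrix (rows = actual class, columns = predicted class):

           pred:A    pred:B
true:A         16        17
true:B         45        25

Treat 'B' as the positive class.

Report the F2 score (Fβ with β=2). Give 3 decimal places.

Fβ = (1+β²)·TP / ((1+β²)·TP + β²·FN + FP), with β²=4
= 5·25 / (5·25 + 4·45 + 17) = 0.388

0.388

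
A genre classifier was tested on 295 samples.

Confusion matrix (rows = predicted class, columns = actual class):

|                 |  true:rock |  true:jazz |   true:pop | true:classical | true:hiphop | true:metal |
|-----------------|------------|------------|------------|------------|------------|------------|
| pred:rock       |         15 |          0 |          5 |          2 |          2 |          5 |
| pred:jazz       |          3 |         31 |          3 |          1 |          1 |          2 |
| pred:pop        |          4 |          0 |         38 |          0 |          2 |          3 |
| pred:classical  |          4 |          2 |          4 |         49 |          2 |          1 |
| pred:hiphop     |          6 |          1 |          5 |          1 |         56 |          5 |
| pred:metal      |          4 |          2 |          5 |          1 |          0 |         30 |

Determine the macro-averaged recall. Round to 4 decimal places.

Per-class recall (TP/(TP+FN)):
  rock: TP=15, FN=3+4+4+6+4=21 → 15/36 = 0.41667
  jazz: TP=31, FN=0+0+2+1+2=5 → 31/36 = 0.86111
  pop: TP=38, FN=5+3+4+5+5=22 → 38/60 = 0.63333
  classical: TP=49, FN=2+1+0+1+1=5 → 49/54 = 0.90741
  hiphop: TP=56, FN=2+1+2+2+0=7 → 56/63 = 0.88889
  metal: TP=30, FN=5+2+3+1+5=16 → 30/46 = 0.65217
Macro-recall = mean = (0.41667 + 0.86111 + 0.63333 + 0.90741 + 0.88889 + 0.65217) / 6 = 0.7266

0.7266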